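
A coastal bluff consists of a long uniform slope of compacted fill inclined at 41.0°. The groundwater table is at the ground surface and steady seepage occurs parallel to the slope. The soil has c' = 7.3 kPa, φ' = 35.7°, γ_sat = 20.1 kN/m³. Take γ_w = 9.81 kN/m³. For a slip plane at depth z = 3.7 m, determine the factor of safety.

FS = 0.62

With seepage parallel to the slope and the water table at the surface, the effective normal stress on the slip plane uses the buoyant unit weight γ' = γ_sat − γ_w while the driving shear stress uses γ_sat:
FS = [c' + γ' z cos²β tanφ'] / [γ_sat z sinβ cosβ]
γ' = 20.1 − 9.81 = 10.29 kN/m³
Numerator = 7.3 + 10.29·3.7·cos²41.0°·tan35.7° = 7.3 + 10.29·3.7·0.5696·0.7186 = 22.883 kPa
Denominator = 20.1·3.7·sin41.0°·cos41.0° = 20.1·3.7·0.6561·0.7547 = 36.823 kPa
FS = 22.883 / 36.823 = 0.621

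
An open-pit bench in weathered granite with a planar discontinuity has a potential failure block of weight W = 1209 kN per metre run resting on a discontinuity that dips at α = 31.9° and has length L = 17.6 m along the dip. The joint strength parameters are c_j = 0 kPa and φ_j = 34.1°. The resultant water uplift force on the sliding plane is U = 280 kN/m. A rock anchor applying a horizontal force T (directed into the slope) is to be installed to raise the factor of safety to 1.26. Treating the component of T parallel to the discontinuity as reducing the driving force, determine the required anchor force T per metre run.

Resolving forces along and normal to the sliding plane, with the horizontal anchor force T adding T·sinα to the effective normal force and T·cosα acting up the plane against the driving force:
FS = [c_jL + (W cosα − U + T sinα) tanφ_j] / [W sinα − T cosα]
Without the anchor: N' = 746.4 kN/m, driving T_d = 638.9 kN/m, resisting R = 0·17.6 + 746.4·tan34.1° = 505.4 kN/m, FS = 0.79.
Setting FS = 1.26 and solving for T:
1.26·(638.9 − T cos31.9°) = 505.4 + T sin31.9°·tan34.1°
T·(sin31.9°·tan34.1° + 1.26·cos31.9°) = 1.26·638.9 − 505.4
T·(0.5284·0.6771 + 1.26·0.8490) = 805.0 − 505.4 = 299.6
T·1.4275 = 299.6
T = 209.9 kN/m

T = 210 kN/m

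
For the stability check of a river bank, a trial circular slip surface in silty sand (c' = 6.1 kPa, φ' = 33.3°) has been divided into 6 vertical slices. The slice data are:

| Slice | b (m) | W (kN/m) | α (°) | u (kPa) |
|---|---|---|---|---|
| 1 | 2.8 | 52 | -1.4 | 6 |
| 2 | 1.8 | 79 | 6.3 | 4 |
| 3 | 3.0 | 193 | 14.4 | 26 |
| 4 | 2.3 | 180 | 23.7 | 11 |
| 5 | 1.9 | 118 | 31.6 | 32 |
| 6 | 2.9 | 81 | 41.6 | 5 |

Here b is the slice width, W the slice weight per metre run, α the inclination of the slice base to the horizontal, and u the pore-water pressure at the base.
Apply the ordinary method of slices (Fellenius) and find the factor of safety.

Ordinary method of slices: FS = Σ[c'·Δl_i + (W_i cosα_i − u_i·Δl_i)·tanφ'] / Σ W_i sinα_i, with Δl_i = b_i / cosα_i.
Slice 1: Δl = 2.8/cos(-1.4°) = 2.801 m; N'_1 = 52·cos(-1.4°) − 6·2.801 = 35.2; c'Δl = 17.09; W sinα = -1.3
Slice 2: Δl = 1.8/cos6.3° = 1.811 m; N'_2 = 79·cos6.3° − 4·1.811 = 71.3; c'Δl = 11.05; W sinα = 8.7
Slice 3: Δl = 3.0/cos14.4° = 3.097 m; N'_3 = 193·cos14.4° − 26·3.097 = 106.4; c'Δl = 18.89; W sinα = 48.0
Slice 4: Δl = 2.3/cos23.7° = 2.512 m; N'_4 = 180·cos23.7° − 11·2.512 = 137.2; c'Δl = 15.32; W sinα = 72.4
Slice 5: Δl = 1.9/cos31.6° = 2.231 m; N'_5 = 118·cos31.6° − 32·2.231 = 29.1; c'Δl = 13.61; W sinα = 61.8
Slice 6: Δl = 2.9/cos41.6° = 3.878 m; N'_6 = 81·cos41.6° − 5·3.878 = 41.2; c'Δl = 23.66; W sinα = 53.8
Σc'Δl = 99.6 kN/m; ΣN' = 420.4 kN/m; ΣW sinα = 243.4 kN/m
Resisting = 99.6 + 420.4·tan33.3° = 99.6 + 276.1 = 375.7 kN/m
FS = 375.7 / 243.4 = 1.544

FS = 1.54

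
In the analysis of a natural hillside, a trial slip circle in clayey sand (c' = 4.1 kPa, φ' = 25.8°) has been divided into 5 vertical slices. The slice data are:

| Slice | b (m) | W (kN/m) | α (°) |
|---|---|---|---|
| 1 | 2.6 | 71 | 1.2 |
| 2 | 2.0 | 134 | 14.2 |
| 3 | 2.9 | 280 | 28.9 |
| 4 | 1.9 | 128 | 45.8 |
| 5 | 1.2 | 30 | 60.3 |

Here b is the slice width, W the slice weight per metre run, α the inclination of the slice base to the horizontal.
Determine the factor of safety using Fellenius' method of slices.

Ordinary method of slices: FS = Σ[c'·Δl_i + (W_i cosα_i)·tanφ'] / Σ W_i sinα_i, with Δl_i = b_i / cosα_i.
Slice 1: Δl = 2.6/cos1.2° = 2.601 m; N'_1 = 71·cos1.2° = 71.0; c'Δl = 10.66; W sinα = 1.5
Slice 2: Δl = 2.0/cos14.2° = 2.063 m; N'_2 = 134·cos14.2° = 129.9; c'Δl = 8.46; W sinα = 32.9
Slice 3: Δl = 2.9/cos28.9° = 3.313 m; N'_3 = 280·cos28.9° = 245.1; c'Δl = 13.58; W sinα = 135.3
Slice 4: Δl = 1.9/cos45.8° = 2.725 m; N'_4 = 128·cos45.8° = 89.2; c'Δl = 11.17; W sinα = 91.8
Slice 5: Δl = 1.2/cos60.3° = 2.422 m; N'_5 = 30·cos60.3° = 14.9; c'Δl = 9.93; W sinα = 26.1
Σc'Δl = 53.8 kN/m; ΣN' = 550.1 kN/m; ΣW sinα = 287.5 kN/m
Resisting = 53.8 + 550.1·tan25.8° = 53.8 + 265.9 = 319.7 kN/m
FS = 319.7 / 287.5 = 1.112

FS = 1.11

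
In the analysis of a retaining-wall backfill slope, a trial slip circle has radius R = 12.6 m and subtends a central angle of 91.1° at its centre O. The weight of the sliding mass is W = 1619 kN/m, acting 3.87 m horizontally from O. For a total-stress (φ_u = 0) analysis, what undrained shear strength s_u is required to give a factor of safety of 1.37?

s_u = 34.0 kPa

FS = s_u·L_a·R / (W·d), so s_u = FS·W·d / (L_a·R).
Arc length L_a = R·θ = 12.6·(91.1°·π/180) = 12.6·1.5900 = 20.03 m
s_u = 1.37·1619·3.87 / (20.03·12.6) = 8583.8 / 252.43 = 34.00 kPa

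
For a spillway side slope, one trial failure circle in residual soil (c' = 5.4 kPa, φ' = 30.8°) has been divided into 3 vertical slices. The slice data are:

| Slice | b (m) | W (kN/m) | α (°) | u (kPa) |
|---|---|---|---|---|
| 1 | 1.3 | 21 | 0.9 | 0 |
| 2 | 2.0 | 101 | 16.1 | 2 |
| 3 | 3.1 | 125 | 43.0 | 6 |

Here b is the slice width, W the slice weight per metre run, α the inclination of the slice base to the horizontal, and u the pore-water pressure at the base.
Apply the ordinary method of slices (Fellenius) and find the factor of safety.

Ordinary method of slices: FS = Σ[c'·Δl_i + (W_i cosα_i − u_i·Δl_i)·tanφ'] / Σ W_i sinα_i, with Δl_i = b_i / cosα_i.
Slice 1: Δl = 1.3/cos0.9° = 1.300 m; N'_1 = 21·cos0.9° − 0·1.300 = 21.0; c'Δl = 7.02; W sinα = 0.3
Slice 2: Δl = 2.0/cos16.1° = 2.082 m; N'_2 = 101·cos16.1° − 2·2.082 = 92.9; c'Δl = 11.24; W sinα = 28.0
Slice 3: Δl = 3.1/cos43.0° = 4.239 m; N'_3 = 125·cos43.0° − 6·4.239 = 66.0; c'Δl = 22.89; W sinα = 85.2
Σc'Δl = 41.2 kN/m; ΣN' = 179.9 kN/m; ΣW sinα = 113.6 kN/m
Resisting = 41.2 + 179.9·tan30.8° = 41.2 + 107.2 = 148.4 kN/m
FS = 148.4 / 113.6 = 1.306

FS = 1.31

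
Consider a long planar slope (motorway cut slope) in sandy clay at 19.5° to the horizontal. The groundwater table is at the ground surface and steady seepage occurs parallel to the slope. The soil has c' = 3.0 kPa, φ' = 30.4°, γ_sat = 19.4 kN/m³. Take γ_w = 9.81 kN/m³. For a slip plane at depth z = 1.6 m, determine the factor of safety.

FS = 1.13

With seepage parallel to the slope and the water table at the surface, the effective normal stress on the slip plane uses the buoyant unit weight γ' = γ_sat − γ_w while the driving shear stress uses γ_sat:
FS = [c' + γ' z cos²β tanφ'] / [γ_sat z sinβ cosβ]
γ' = 19.4 − 9.81 = 9.59 kN/m³
Numerator = 3.0 + 9.59·1.6·cos²19.5°·tan30.4° = 3.0 + 9.59·1.6·0.8886·0.5867 = 10.999 kPa
Denominator = 19.4·1.6·sin19.5°·cos19.5° = 19.4·1.6·0.3338·0.9426 = 9.767 kPa
FS = 10.999 / 9.767 = 1.126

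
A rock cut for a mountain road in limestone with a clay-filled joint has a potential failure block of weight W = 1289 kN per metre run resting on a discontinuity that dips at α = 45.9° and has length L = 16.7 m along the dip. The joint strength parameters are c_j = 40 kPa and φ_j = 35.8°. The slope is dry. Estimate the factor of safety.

FS = 1.42

Resolving the block weight along and normal to the plane and applying the Mohr–Coulomb strength on the joint:
N' = W cosα = 1289·cos45.9° = 897.0 kN/m
Driving force T = W sinα = 1289·sin45.9° = 925.7 kN/m
Resisting force R = c_j·L + N'·tanφ_j = 40·16.7 + 897.0·tan35.8° = 668.0 + 647.0 = 1315.0 kN/m
FS = R / T = 1315.0 / 925.7 = 1.421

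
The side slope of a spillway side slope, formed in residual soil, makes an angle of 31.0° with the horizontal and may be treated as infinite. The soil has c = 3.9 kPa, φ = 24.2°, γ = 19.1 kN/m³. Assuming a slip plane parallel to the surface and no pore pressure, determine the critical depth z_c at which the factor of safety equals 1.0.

Setting FS = 1.00 in FS = [c + γz cos²β tanφ] / [γz sinβ cosβ] and solving for z:
z = c / [γ cosβ (FS·sinβ − cosβ·tanφ)]
  = 3.9 / [19.1·cos31.0°·(1.00·sin31.0° − cos31.0°·tan24.2°)]
  = 3.9 / [19.1·0.8572·(1.00·0.5150 − 0.8572·0.4494)]
  = 3.9 / 2.1253 = 1.835 m

z_c = 1.84 m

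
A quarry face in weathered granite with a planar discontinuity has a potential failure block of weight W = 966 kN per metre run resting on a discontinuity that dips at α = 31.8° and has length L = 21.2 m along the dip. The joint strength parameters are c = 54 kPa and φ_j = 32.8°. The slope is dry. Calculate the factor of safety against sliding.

Resolving the block weight along and normal to the plane and applying the Mohr–Coulomb strength on the joint:
N' = W cosα = 966·cos31.8° = 821.0 kN/m
Driving force T = W sinα = 966·sin31.8° = 509.0 kN/m
Resisting force R = c·L + N'·tanφ_j = 54·21.2 + 821.0·tan32.8° = 1144.8 + 529.1 = 1673.9 kN/m
FS = R / T = 1673.9 / 509.0 = 3.288

FS = 3.29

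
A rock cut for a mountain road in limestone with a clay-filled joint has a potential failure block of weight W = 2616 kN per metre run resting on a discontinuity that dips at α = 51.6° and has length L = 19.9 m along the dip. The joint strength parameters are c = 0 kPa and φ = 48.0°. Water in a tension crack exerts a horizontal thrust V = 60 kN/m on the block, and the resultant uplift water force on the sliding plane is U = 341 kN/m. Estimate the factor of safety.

Resolving the block weight along and normal to the plane and applying the Mohr–Coulomb strength on the joint:
N' = W cosα − U − V sinα = 2616·cos51.6° − 341 − 60·sin51.6° = 1236.9 kN/m
Driving force T = W sinα + V cosα = 2616·sin51.6° + 60·cos51.6° = 2087.4 kN/m
Resisting force R = c·L + N'·tanφ = 0·19.9 + 1236.9·tan48.0° = 0.0 + 1373.7 = 1373.7 kN/m
FS = R / T = 1373.7 / 2087.4 = 0.658

FS = 0.66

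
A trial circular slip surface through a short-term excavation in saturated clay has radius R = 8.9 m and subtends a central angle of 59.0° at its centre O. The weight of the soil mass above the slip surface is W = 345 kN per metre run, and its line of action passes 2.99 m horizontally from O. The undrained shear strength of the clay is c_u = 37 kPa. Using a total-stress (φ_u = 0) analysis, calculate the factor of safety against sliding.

Taking moments about the centre O, the resisting moment is provided by the undrained shear strength acting along the arc:
Arc length L_a = R·θ = 8.9·(59.0°·π/180) = 8.9·1.0297 = 9.16 m
M_R = c_u·L_a·R = 37·9.16·8.9 = 3017.9 kN·m/m
M_D = W·d = 345·2.99 = 1031.6 kN·m/m
FS = M_R / M_D = 3017.9 / 1031.6 = 2.926

FS = 2.93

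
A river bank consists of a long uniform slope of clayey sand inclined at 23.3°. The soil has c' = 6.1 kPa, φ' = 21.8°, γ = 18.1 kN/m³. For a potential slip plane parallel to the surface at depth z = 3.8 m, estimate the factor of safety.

For an infinite slope with a slip plane parallel to the surface (no pore pressure): FS = [c' + γz cos²β tanφ'] / [γz sinβ cosβ].
γz = 18.1·3.8 = 68.78 kN/m²
Numerator = 6.1 + 68.78·cos²23.3°·tan21.8° = 6.1 + 68.78·0.8435·0.4000 = 29.306 kPa
Denominator = 68.78·sin23.3°·cos23.3° = 68.78·0.3955·0.9184 = 24.987 kPa
FS = 29.306 / 24.987 = 1.173

FS = 1.17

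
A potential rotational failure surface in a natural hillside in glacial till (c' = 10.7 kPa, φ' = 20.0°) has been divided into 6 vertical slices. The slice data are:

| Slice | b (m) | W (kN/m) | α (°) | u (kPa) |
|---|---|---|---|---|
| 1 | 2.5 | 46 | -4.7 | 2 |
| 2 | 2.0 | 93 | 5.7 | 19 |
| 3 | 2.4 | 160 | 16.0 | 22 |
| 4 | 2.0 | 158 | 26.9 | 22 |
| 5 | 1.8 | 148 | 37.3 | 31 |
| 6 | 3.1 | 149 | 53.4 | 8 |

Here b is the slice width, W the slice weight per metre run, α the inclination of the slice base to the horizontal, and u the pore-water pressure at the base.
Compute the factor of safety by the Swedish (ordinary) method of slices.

FS = 0.96

Ordinary method of slices: FS = Σ[c'·Δl_i + (W_i cosα_i − u_i·Δl_i)·tanφ'] / Σ W_i sinα_i, with Δl_i = b_i / cosα_i.
Slice 1: Δl = 2.5/cos(-4.7°) = 2.508 m; N'_1 = 46·cos(-4.7°) − 2·2.508 = 40.8; c'Δl = 26.84; W sinα = -3.8
Slice 2: Δl = 2.0/cos5.7° = 2.010 m; N'_2 = 93·cos5.7° − 19·2.010 = 54.4; c'Δl = 21.51; W sinα = 9.2
Slice 3: Δl = 2.4/cos16.0° = 2.497 m; N'_3 = 160·cos16.0° − 22·2.497 = 98.9; c'Δl = 26.71; W sinα = 44.1
Slice 4: Δl = 2.0/cos26.9° = 2.243 m; N'_4 = 158·cos26.9° − 22·2.243 = 91.6; c'Δl = 24.00; W sinα = 71.5
Slice 5: Δl = 1.8/cos37.3° = 2.263 m; N'_5 = 148·cos37.3° − 31·2.263 = 47.6; c'Δl = 24.21; W sinα = 89.7
Slice 6: Δl = 3.1/cos53.4° = 5.199 m; N'_6 = 149·cos53.4° − 8·5.199 = 47.2; c'Δl = 55.63; W sinα = 119.6
Σc'Δl = 178.9 kN/m; ΣN' = 380.4 kN/m; ΣW sinα = 330.4 kN/m
Resisting = 178.9 + 380.4·tan20.0° = 178.9 + 138.5 = 317.4 kN/m
FS = 317.4 / 330.4 = 0.961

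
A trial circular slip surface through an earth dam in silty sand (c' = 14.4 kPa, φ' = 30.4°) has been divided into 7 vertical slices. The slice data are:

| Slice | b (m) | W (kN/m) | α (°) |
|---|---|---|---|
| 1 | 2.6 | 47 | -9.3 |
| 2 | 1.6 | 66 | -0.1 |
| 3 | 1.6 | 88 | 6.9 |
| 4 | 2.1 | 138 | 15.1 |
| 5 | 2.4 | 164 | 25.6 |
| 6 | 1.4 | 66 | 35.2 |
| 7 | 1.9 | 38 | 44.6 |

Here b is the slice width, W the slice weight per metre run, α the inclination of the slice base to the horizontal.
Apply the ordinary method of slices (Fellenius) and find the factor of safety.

FS = 3.13

Ordinary method of slices: FS = Σ[c'·Δl_i + (W_i cosα_i)·tanφ'] / Σ W_i sinα_i, with Δl_i = b_i / cosα_i.
Slice 1: Δl = 2.6/cos(-9.3°) = 2.635 m; N'_1 = 47·cos(-9.3°) = 46.4; c'Δl = 37.94; W sinα = -7.6
Slice 2: Δl = 1.6/cos(-0.1°) = 1.600 m; N'_2 = 66·cos(-0.1°) = 66.0; c'Δl = 23.04; W sinα = -0.1
Slice 3: Δl = 1.6/cos6.9° = 1.612 m; N'_3 = 88·cos6.9° = 87.4; c'Δl = 23.21; W sinα = 10.6
Slice 4: Δl = 2.1/cos15.1° = 2.175 m; N'_4 = 138·cos15.1° = 133.2; c'Δl = 31.32; W sinα = 35.9
Slice 5: Δl = 2.4/cos25.6° = 2.661 m; N'_5 = 164·cos25.6° = 147.9; c'Δl = 38.32; W sinα = 70.9
Slice 6: Δl = 1.4/cos35.2° = 1.713 m; N'_6 = 66·cos35.2° = 53.9; c'Δl = 24.67; W sinα = 38.0
Slice 7: Δl = 1.9/cos44.6° = 2.668 m; N'_7 = 38·cos44.6° = 27.1; c'Δl = 38.43; W sinα = 26.7
Σc'Δl = 216.9 kN/m; ΣN' = 561.9 kN/m; ΣW sinα = 174.4 kN/m
Resisting = 216.9 + 561.9·tan30.4° = 216.9 + 329.6 = 546.6 kN/m
FS = 546.6 / 174.4 = 3.134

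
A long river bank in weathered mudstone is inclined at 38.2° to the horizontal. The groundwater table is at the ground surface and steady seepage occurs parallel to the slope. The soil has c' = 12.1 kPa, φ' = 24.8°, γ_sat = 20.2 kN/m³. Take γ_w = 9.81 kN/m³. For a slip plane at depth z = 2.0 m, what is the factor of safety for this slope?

With seepage parallel to the slope and the water table at the surface, the effective normal stress on the slip plane uses the buoyant unit weight γ' = γ_sat − γ_w while the driving shear stress uses γ_sat:
FS = [c' + γ' z cos²β tanφ'] / [γ_sat z sinβ cosβ]
γ' = 20.2 − 9.81 = 10.39 kN/m³
Numerator = 12.1 + 10.39·2.0·cos²38.2°·tan24.8° = 12.1 + 10.39·2.0·0.6176·0.4621 = 18.030 kPa
Denominator = 20.2·2.0·sin38.2°·cos38.2° = 20.2·2.0·0.6184·0.7859 = 19.634 kPa
FS = 18.030 / 19.634 = 0.918

FS = 0.92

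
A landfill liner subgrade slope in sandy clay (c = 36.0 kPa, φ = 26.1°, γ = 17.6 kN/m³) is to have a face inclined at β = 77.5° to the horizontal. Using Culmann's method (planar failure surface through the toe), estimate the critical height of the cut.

Culmann's analysis gives the critical failure plane at α_cr = (β + φ)/2 = (77.5 + 26.1)/2 = 51.8°, and the critical height
H_c = (4c/γ) · sinβ cosφ / [1 − cos(β − φ)]
    = (4·36.0/17.6) · sin77.5°·cos26.1° / [1 − cos(51.4°)]
    = 8.182 · 0.9763·0.8980 / [1 − 0.6239]
    = 8.182 · 0.8767 / 0.3761
    = 19.07 m

H_c = 19.07 m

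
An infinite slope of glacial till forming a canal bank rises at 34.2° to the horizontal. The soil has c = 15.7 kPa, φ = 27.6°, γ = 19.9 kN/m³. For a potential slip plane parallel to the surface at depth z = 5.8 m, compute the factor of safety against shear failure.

For an infinite slope with a slip plane parallel to the surface (no pore pressure): FS = [c + γz cos²β tanφ] / [γz sinβ cosβ].
γz = 19.9·5.8 = 115.42 kN/m²
Numerator = 15.7 + 115.42·cos²34.2°·tan27.6° = 15.7 + 115.42·0.6841·0.5228 = 56.976 kPa
Denominator = 115.42·sin34.2°·cos34.2° = 115.42·0.5621·0.8271 = 53.657 kPa
FS = 56.976 / 53.657 = 1.062

FS = 1.06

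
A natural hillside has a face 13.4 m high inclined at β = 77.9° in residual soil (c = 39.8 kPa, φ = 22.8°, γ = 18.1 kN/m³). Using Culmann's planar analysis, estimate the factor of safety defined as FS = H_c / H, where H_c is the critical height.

FS = 1.38

H_c = (4c/γ) · sinβ cosφ / [1 − cos(β − φ)]
    = (4·39.8/18.1) · sin77.9°·cos22.8° / [1 − cos55.1°]
    = 8.796 · 0.9014 / 0.4279 = 18.53 m
FS = H_c / H = 18.53 / 13.4 = 1.383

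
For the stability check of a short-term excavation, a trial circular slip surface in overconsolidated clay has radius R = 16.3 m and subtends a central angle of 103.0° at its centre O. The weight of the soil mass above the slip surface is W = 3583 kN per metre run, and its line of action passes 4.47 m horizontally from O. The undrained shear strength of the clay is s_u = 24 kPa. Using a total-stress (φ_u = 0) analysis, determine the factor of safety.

Taking moments about the centre O, the resisting moment is provided by the undrained shear strength acting along the arc:
Arc length L_a = R·θ = 16.3·(103.0°·π/180) = 16.3·1.7977 = 29.30 m
M_R = s_u·L_a·R = 24·29.30·16.3 = 11463.1 kN·m/m
M_D = W·d = 3583·4.47 = 16016.0 kN·m/m
FS = M_R / M_D = 11463.1 / 16016.0 = 0.716

FS = 0.72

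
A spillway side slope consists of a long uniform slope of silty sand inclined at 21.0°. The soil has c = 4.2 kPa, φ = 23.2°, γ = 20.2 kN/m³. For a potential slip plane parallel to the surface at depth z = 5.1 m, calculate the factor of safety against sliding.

FS = 1.24

For an infinite slope with a slip plane parallel to the surface (no pore pressure): FS = [c + γz cos²β tanφ] / [γz sinβ cosβ].
γz = 20.2·5.1 = 103.02 kN/m²
Numerator = 4.2 + 103.02·cos²21.0°·tan23.2° = 4.2 + 103.02·0.8716·0.4286 = 42.684 kPa
Denominator = 103.02·sin21.0°·cos21.0° = 103.02·0.3584·0.9336 = 34.467 kPa
FS = 42.684 / 34.467 = 1.238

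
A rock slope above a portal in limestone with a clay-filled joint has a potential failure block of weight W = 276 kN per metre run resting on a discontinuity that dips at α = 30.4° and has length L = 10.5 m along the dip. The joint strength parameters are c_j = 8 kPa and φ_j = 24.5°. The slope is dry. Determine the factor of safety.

Resolving the block weight along and normal to the plane and applying the Mohr–Coulomb strength on the joint:
N' = W cosα = 276·cos30.4° = 238.1 kN/m
Driving force T = W sinα = 276·sin30.4° = 139.7 kN/m
Resisting force R = c_j·L + N'·tanφ_j = 8·10.5 + 238.1·tan24.5° = 84.0 + 108.5 = 192.5 kN/m
FS = R / T = 192.5 / 139.7 = 1.378

FS = 1.38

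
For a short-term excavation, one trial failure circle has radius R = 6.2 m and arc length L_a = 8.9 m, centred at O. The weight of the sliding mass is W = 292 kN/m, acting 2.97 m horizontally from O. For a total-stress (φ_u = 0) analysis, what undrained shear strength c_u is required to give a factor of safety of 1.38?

c_u = 21.7 kPa

FS = c_u·L_a·R / (W·d), so c_u = FS·W·d / (L_a·R).
c_u = 1.38·292·2.97 / (8.90·6.2) = 1196.8 / 55.18 = 21.69 kPa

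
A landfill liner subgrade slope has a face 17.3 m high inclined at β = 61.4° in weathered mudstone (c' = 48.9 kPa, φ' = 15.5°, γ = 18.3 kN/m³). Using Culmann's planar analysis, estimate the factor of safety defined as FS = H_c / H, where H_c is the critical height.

H_c = (4c'/γ) · sinβ cosφ' / [1 − cos(β − φ')]
    = (4·48.9/18.3) · sin61.4°·cos15.5° / [1 − cos45.9°]
    = 10.689 · 0.8461 / 0.3041 = 29.74 m
FS = H_c / H = 29.74 / 17.3 = 1.719

FS = 1.72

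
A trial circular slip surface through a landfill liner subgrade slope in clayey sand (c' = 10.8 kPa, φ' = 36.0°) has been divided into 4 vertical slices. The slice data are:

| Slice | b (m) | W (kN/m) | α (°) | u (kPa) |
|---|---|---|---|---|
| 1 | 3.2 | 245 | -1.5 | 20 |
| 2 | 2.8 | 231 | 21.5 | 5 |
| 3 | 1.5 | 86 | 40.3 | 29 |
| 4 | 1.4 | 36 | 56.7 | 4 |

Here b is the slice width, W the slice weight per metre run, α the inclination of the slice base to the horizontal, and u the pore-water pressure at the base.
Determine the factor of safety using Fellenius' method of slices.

FS = 2.47

Ordinary method of slices: FS = Σ[c'·Δl_i + (W_i cosα_i − u_i·Δl_i)·tanφ'] / Σ W_i sinα_i, with Δl_i = b_i / cosα_i.
Slice 1: Δl = 3.2/cos(-1.5°) = 3.201 m; N'_1 = 245·cos(-1.5°) − 20·3.201 = 180.9; c'Δl = 34.57; W sinα = -6.4
Slice 2: Δl = 2.8/cos21.5° = 3.009 m; N'_2 = 231·cos21.5° − 5·3.009 = 199.9; c'Δl = 32.50; W sinα = 84.7
Slice 3: Δl = 1.5/cos40.3° = 1.967 m; N'_3 = 86·cos40.3° − 29·1.967 = 8.6; c'Δl = 21.24; W sinα = 55.6
Slice 4: Δl = 1.4/cos56.7° = 2.550 m; N'_4 = 36·cos56.7° − 4·2.550 = 9.6; c'Δl = 27.54; W sinα = 30.1
Σc'Δl = 115.9 kN/m; ΣN' = 398.9 kN/m; ΣW sinα = 164.0 kN/m
Resisting = 115.9 + 398.9·tan36.0° = 115.9 + 289.8 = 405.7 kN/m
FS = 405.7 / 164.0 = 2.474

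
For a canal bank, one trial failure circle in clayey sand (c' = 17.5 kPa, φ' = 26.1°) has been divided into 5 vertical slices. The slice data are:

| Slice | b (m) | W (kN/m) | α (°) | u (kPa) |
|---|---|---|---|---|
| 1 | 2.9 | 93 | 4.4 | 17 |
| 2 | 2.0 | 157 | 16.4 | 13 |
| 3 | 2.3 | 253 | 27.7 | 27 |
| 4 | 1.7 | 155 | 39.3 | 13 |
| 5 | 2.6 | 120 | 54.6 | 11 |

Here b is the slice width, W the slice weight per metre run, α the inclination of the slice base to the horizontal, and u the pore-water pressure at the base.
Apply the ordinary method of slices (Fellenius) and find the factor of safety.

FS = 1.26

Ordinary method of slices: FS = Σ[c'·Δl_i + (W_i cosα_i − u_i·Δl_i)·tanφ'] / Σ W_i sinα_i, with Δl_i = b_i / cosα_i.
Slice 1: Δl = 2.9/cos4.4° = 2.909 m; N'_1 = 93·cos4.4° − 17·2.909 = 43.3; c'Δl = 50.90; W sinα = 7.1
Slice 2: Δl = 2.0/cos16.4° = 2.085 m; N'_2 = 157·cos16.4° − 13·2.085 = 123.5; c'Δl = 36.48; W sinα = 44.3
Slice 3: Δl = 2.3/cos27.7° = 2.598 m; N'_3 = 253·cos27.7° − 27·2.598 = 153.9; c'Δl = 45.46; W sinα = 117.6
Slice 4: Δl = 1.7/cos39.3° = 2.197 m; N'_4 = 155·cos39.3° − 13·2.197 = 91.4; c'Δl = 38.44; W sinα = 98.2
Slice 5: Δl = 2.6/cos54.6° = 4.488 m; N'_5 = 120·cos54.6° − 11·4.488 = 20.1; c'Δl = 78.55; W sinα = 97.8
Σc'Δl = 249.8 kN/m; ΣN' = 432.2 kN/m; ΣW sinα = 365.1 kN/m
Resisting = 249.8 + 432.2·tan26.1° = 249.8 + 211.7 = 461.6 kN/m
FS = 461.6 / 365.1 = 1.264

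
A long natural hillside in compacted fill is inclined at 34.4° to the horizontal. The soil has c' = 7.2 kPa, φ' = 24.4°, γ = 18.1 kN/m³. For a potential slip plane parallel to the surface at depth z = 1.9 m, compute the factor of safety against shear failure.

For an infinite slope with a slip plane parallel to the surface (no pore pressure): FS = [c' + γz cos²β tanφ'] / [γz sinβ cosβ].
γz = 18.1·1.9 = 34.39 kN/m²
Numerator = 7.2 + 34.39·cos²34.4°·tan24.4° = 7.2 + 34.39·0.6808·0.4536 = 17.821 kPa
Denominator = 34.39·sin34.4°·cos34.4° = 34.39·0.5650·0.8251 = 16.031 kPa
FS = 17.821 / 16.031 = 1.112

FS = 1.11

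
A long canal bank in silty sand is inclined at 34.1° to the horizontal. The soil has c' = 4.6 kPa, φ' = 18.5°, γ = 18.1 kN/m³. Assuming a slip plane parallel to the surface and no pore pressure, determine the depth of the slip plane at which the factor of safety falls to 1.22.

Setting FS = 1.22 in FS = [c' + γz cos²β tanφ'] / [γz sinβ cosβ] and solving for z:
z = c' / [γ cosβ (FS·sinβ − cosβ·tanφ')]
  = 4.6 / [18.1·cos34.1°·(1.22·sin34.1° − cos34.1°·tan18.5°)]
  = 4.6 / [18.1·0.8281·(1.22·0.5606 − 0.8281·0.3346)]
  = 4.6 / 6.0988 = 0.754 m

z = 0.75 m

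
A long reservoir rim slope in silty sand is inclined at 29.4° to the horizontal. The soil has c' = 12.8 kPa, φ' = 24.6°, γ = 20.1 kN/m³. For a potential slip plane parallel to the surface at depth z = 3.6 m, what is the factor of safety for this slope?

For an infinite slope with a slip plane parallel to the surface (no pore pressure): FS = [c' + γz cos²β tanφ'] / [γz sinβ cosβ].
γz = 20.1·3.6 = 72.36 kN/m²
Numerator = 12.8 + 72.36·cos²29.4°·tan24.6° = 12.8 + 72.36·0.7590·0.4578 = 37.945 kPa
Denominator = 72.36·sin29.4°·cos29.4° = 72.36·0.4909·0.8712 = 30.947 kPa
FS = 37.945 / 30.947 = 1.226

FS = 1.23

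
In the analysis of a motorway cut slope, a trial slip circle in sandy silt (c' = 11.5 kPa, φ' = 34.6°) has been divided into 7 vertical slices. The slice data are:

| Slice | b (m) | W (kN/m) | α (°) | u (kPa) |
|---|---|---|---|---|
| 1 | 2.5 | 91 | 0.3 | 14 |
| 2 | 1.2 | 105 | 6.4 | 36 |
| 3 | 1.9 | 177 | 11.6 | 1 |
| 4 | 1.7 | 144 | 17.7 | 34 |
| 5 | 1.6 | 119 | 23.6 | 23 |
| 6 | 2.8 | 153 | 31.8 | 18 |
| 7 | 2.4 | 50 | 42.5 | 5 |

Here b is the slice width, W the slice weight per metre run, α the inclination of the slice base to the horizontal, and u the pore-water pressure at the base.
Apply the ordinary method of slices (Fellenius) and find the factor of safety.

Ordinary method of slices: FS = Σ[c'·Δl_i + (W_i cosα_i − u_i·Δl_i)·tanφ'] / Σ W_i sinα_i, with Δl_i = b_i / cosα_i.
Slice 1: Δl = 2.5/cos0.3° = 2.500 m; N'_1 = 91·cos0.3° − 14·2.500 = 56.0; c'Δl = 28.75; W sinα = 0.5
Slice 2: Δl = 1.2/cos6.4° = 1.208 m; N'_2 = 105·cos6.4° − 36·1.208 = 60.9; c'Δl = 13.89; W sinα = 11.7
Slice 3: Δl = 1.9/cos11.6° = 1.940 m; N'_3 = 177·cos11.6° − 1·1.940 = 171.4; c'Δl = 22.31; W sinα = 35.6
Slice 4: Δl = 1.7/cos17.7° = 1.784 m; N'_4 = 144·cos17.7° − 34·1.784 = 76.5; c'Δl = 20.52; W sinα = 43.8
Slice 5: Δl = 1.6/cos23.6° = 1.746 m; N'_5 = 119·cos23.6° − 23·1.746 = 68.9; c'Δl = 20.08; W sinα = 47.6
Slice 6: Δl = 2.8/cos31.8° = 3.295 m; N'_6 = 153·cos31.8° − 18·3.295 = 70.7; c'Δl = 37.89; W sinα = 80.6
Slice 7: Δl = 2.4/cos42.5° = 3.255 m; N'_7 = 50·cos42.5° − 5·3.255 = 20.6; c'Δl = 37.44; W sinα = 33.8
Σc'Δl = 180.9 kN/m; ΣN' = 525.0 kN/m; ΣW sinα = 253.6 kN/m
Resisting = 180.9 + 525.0·tan34.6° = 180.9 + 362.2 = 543.1 kN/m
FS = 543.1 / 253.6 = 2.141

FS = 2.14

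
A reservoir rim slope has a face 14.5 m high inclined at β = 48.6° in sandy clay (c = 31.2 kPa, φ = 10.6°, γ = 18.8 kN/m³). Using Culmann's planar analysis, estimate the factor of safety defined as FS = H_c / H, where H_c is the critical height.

FS = 1.59

H_c = (4c/γ) · sinβ cosφ / [1 − cos(β − φ)]
    = (4·31.2/18.8) · sin48.6°·cos10.6° / [1 − cos38.0°]
    = 6.638 · 0.7373 / 0.2120 = 23.09 m
FS = H_c / H = 23.09 / 14.5 = 1.592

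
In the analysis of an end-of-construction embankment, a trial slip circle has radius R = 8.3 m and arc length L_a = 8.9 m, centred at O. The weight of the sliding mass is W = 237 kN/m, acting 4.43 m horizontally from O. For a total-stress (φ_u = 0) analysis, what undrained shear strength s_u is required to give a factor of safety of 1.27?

s_u = 18.1 kPa

FS = s_u·L_a·R / (W·d), so s_u = FS·W·d / (L_a·R).
s_u = 1.27·237·4.43 / (8.90·8.3) = 1333.4 / 73.87 = 18.05 kPa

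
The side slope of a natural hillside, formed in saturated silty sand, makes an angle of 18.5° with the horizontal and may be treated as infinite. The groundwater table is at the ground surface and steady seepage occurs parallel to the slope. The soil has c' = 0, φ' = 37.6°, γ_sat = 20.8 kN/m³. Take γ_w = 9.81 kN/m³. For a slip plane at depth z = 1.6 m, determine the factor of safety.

FS = 1.22

With seepage parallel to the slope and the water table at the surface, the effective normal stress on the slip plane uses the buoyant unit weight γ' = γ_sat − γ_w while the driving shear stress uses γ_sat:
FS = [c' + γ' z cos²β tanφ'] / [γ_sat z sinβ cosβ]
(For c' = 0 this reduces to FS = (γ'/γ_sat)·tanφ'/tanβ.)
γ' = 20.8 − 9.81 = 10.99 kN/m³
Numerator = 0.0 + 10.99·1.6·cos²18.5°·tan37.6° = 0.0 + 10.99·1.6·0.8993·0.7701 = 12.178 kPa
Denominator = 20.8·1.6·sin18.5°·cos18.5° = 20.8·1.6·0.3173·0.9483 = 10.014 kPa
FS = 12.178 / 10.014 = 1.216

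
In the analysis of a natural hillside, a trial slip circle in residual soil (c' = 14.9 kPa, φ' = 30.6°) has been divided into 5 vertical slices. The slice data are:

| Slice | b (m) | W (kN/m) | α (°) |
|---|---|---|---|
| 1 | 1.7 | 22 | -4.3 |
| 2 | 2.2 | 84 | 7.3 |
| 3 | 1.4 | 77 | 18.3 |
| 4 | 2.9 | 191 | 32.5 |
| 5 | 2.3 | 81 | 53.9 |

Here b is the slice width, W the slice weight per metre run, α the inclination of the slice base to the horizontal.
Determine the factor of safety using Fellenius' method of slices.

Ordinary method of slices: FS = Σ[c'·Δl_i + (W_i cosα_i)·tanφ'] / Σ W_i sinα_i, with Δl_i = b_i / cosα_i.
Slice 1: Δl = 1.7/cos(-4.3°) = 1.705 m; N'_1 = 22·cos(-4.3°) = 21.9; c'Δl = 25.40; W sinα = -1.6
Slice 2: Δl = 2.2/cos7.3° = 2.218 m; N'_2 = 84·cos7.3° = 83.3; c'Δl = 33.05; W sinα = 10.7
Slice 3: Δl = 1.4/cos18.3° = 1.475 m; N'_3 = 77·cos18.3° = 73.1; c'Δl = 21.97; W sinα = 24.2
Slice 4: Δl = 2.9/cos32.5° = 3.438 m; N'_4 = 191·cos32.5° = 161.1; c'Δl = 51.23; W sinα = 102.6
Slice 5: Δl = 2.3/cos53.9° = 3.904 m; N'_5 = 81·cos53.9° = 47.7; c'Δl = 58.16; W sinα = 65.4
Σc'Δl = 189.8 kN/m; ΣN' = 387.2 kN/m; ΣW sinα = 201.3 kN/m
Resisting = 189.8 + 387.2·tan30.6° = 189.8 + 229.0 = 418.8 kN/m
FS = 418.8 / 201.3 = 2.081

FS = 2.08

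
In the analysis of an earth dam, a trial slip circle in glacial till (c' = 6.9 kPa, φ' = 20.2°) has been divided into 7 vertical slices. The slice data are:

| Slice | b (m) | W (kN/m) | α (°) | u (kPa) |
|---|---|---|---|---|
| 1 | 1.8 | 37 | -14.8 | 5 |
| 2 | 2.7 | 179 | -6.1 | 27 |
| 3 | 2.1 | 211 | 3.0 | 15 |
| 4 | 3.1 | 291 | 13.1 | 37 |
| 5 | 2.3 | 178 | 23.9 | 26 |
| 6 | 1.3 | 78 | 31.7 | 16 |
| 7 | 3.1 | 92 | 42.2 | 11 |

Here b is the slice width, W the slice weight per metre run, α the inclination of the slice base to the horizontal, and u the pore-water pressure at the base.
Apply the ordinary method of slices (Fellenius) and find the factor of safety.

Ordinary method of slices: FS = Σ[c'·Δl_i + (W_i cosα_i − u_i·Δl_i)·tanφ'] / Σ W_i sinα_i, with Δl_i = b_i / cosα_i.
Slice 1: Δl = 1.8/cos(-14.8°) = 1.862 m; N'_1 = 37·cos(-14.8°) − 5·1.862 = 26.5; c'Δl = 12.85; W sinα = -9.5
Slice 2: Δl = 2.7/cos(-6.1°) = 2.715 m; N'_2 = 179·cos(-6.1°) − 27·2.715 = 104.7; c'Δl = 18.74; W sinα = -19.0
Slice 3: Δl = 2.1/cos3.0° = 2.103 m; N'_3 = 211·cos3.0° − 15·2.103 = 179.2; c'Δl = 14.51; W sinα = 11.0
Slice 4: Δl = 3.1/cos13.1° = 3.183 m; N'_4 = 291·cos13.1° − 37·3.183 = 165.7; c'Δl = 21.96; W sinα = 66.0
Slice 5: Δl = 2.3/cos23.9° = 2.516 m; N'_5 = 178·cos23.9° − 26·2.516 = 97.3; c'Δl = 17.36; W sinα = 72.1
Slice 6: Δl = 1.3/cos31.7° = 1.528 m; N'_6 = 78·cos31.7° − 16·1.528 = 41.9; c'Δl = 10.54; W sinα = 41.0
Slice 7: Δl = 3.1/cos42.2° = 4.185 m; N'_7 = 92·cos42.2° − 11·4.185 = 22.1; c'Δl = 28.87; W sinα = 61.8
Σc'Δl = 124.8 kN/m; ΣN' = 637.3 kN/m; ΣW sinα = 223.4 kN/m
Resisting = 124.8 + 637.3·tan20.2° = 124.8 + 234.5 = 359.3 kN/m
FS = 359.3 / 223.4 = 1.608

FS = 1.61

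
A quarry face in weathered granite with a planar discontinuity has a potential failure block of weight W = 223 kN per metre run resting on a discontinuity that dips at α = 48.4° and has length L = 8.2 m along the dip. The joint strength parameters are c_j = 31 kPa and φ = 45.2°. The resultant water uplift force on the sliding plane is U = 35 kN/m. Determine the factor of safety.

FS = 2.21

Resolving the block weight along and normal to the plane and applying the Mohr–Coulomb strength on the joint:
N' = W cosα − U = 223·cos48.4° − 35 = 113.1 kN/m
Driving force T = W sinα = 223·sin48.4° = 166.8 kN/m
Resisting force R = c_j·L + N'·tanφ = 31·8.2 + 113.1·tan45.2° = 254.2 + 113.8 = 368.0 kN/m
FS = R / T = 368.0 / 166.8 = 2.207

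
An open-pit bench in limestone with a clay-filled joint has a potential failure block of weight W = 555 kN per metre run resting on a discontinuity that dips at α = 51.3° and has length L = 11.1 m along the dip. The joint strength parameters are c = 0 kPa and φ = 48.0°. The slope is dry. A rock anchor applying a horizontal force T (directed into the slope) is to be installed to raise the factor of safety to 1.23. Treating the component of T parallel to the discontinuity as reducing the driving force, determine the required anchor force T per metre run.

Resolving forces along and normal to the sliding plane, with the horizontal anchor force T adding T·sinα to the effective normal force and T·cosα acting up the plane against the driving force:
FS = [cL + (W cosα + T sinα) tanφ] / [W sinα − T cosα]
Without the anchor: N' = 347.0 kN/m, driving T_d = 433.1 kN/m, resisting R = 0·11.1 + 347.0·tan48.0° = 385.4 kN/m, FS = 0.89.
Setting FS = 1.23 and solving for T:
1.23·(433.1 − T cos51.3°) = 385.4 + T sin51.3°·tan48.0°
T·(sin51.3°·tan48.0° + 1.23·cos51.3°) = 1.23·433.1 − 385.4
T·(0.7804·1.1106 + 1.23·0.6252) = 532.8 − 385.4 = 147.4
T·1.6358 = 147.4
T = 90.1 kN/m

T = 90 kN/m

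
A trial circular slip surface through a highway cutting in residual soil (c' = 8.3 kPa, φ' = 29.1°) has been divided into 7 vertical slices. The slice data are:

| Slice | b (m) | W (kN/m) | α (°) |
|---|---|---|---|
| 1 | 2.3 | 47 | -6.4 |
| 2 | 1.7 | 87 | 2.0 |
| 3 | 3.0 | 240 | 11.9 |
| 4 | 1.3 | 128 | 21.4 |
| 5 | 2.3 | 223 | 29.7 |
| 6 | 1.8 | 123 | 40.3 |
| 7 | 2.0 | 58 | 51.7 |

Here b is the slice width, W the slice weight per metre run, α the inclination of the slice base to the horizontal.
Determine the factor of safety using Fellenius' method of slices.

Ordinary method of slices: FS = Σ[c'·Δl_i + (W_i cosα_i)·tanφ'] / Σ W_i sinα_i, with Δl_i = b_i / cosα_i.
Slice 1: Δl = 2.3/cos(-6.4°) = 2.314 m; N'_1 = 47·cos(-6.4°) = 46.7; c'Δl = 19.21; W sinα = -5.2
Slice 2: Δl = 1.7/cos2.0° = 1.701 m; N'_2 = 87·cos2.0° = 86.9; c'Δl = 14.12; W sinα = 3.0
Slice 3: Δl = 3.0/cos11.9° = 3.066 m; N'_3 = 240·cos11.9° = 234.8; c'Δl = 25.45; W sinα = 49.5
Slice 4: Δl = 1.3/cos21.4° = 1.396 m; N'_4 = 128·cos21.4° = 119.2; c'Δl = 11.59; W sinα = 46.7
Slice 5: Δl = 2.3/cos29.7° = 2.648 m; N'_5 = 223·cos29.7° = 193.7; c'Δl = 21.98; W sinα = 110.5
Slice 6: Δl = 1.8/cos40.3° = 2.360 m; N'_6 = 123·cos40.3° = 93.8; c'Δl = 19.59; W sinα = 79.6
Slice 7: Δl = 2.0/cos51.7° = 3.227 m; N'_7 = 58·cos51.7° = 35.9; c'Δl = 26.78; W sinα = 45.5
Σc'Δl = 138.7 kN/m; ΣN' = 811.1 kN/m; ΣW sinα = 329.5 kN/m
Resisting = 138.7 + 811.1·tan29.1° = 138.7 + 451.5 = 590.2 kN/m
FS = 590.2 / 329.5 = 1.791

FS = 1.79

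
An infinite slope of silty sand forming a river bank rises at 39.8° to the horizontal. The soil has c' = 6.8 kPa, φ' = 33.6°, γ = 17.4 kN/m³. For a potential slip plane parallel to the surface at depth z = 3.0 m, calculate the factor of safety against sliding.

For an infinite slope with a slip plane parallel to the surface (no pore pressure): FS = [c' + γz cos²β tanφ'] / [γz sinβ cosβ].
γz = 17.4·3.0 = 52.20 kN/m²
Numerator = 6.8 + 52.20·cos²39.8°·tan33.6° = 6.8 + 52.20·0.5903·0.6644 = 27.271 kPa
Denominator = 52.20·sin39.8°·cos39.8° = 52.20·0.6401·0.7683 = 25.671 kPa
FS = 27.271 / 25.671 = 1.062

FS = 1.06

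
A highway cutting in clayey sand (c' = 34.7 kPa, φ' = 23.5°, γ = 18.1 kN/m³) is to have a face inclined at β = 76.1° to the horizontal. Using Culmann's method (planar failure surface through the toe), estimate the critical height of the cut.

Culmann's analysis gives the critical failure plane at α_cr = (β + φ')/2 = (76.1 + 23.5)/2 = 49.8°, and the critical height
H_c = (4c'/γ) · sinβ cosφ' / [1 − cos(β − φ')]
    = (4·34.7/18.1) · sin76.1°·cos23.5° / [1 − cos(52.6°)]
    = 7.669 · 0.9707·0.9171 / [1 − 0.6074]
    = 7.669 · 0.8902 / 0.3926
    = 17.39 m

H_c = 17.39 m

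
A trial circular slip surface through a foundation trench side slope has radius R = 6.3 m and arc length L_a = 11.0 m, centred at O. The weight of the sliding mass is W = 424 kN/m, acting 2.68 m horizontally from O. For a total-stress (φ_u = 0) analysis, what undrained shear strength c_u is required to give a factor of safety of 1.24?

FS = c_u·L_a·R / (W·d), so c_u = FS·W·d / (L_a·R).
c_u = 1.24·424·2.68 / (11.00·6.3) = 1409.0 / 69.30 = 20.33 kPa

c_u = 20.3 kPa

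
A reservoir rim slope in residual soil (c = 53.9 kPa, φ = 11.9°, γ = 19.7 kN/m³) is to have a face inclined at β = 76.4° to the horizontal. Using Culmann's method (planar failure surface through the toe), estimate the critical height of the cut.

Culmann's analysis gives the critical failure plane at α_cr = (β + φ)/2 = (76.4 + 11.9)/2 = 44.2°, and the critical height
H_c = (4c/γ) · sinβ cosφ / [1 − cos(β − φ)]
    = (4·53.9/19.7) · sin76.4°·cos11.9° / [1 − cos(64.5°)]
    = 10.944 · 0.9720·0.9785 / [1 − 0.4305]
    = 10.944 · 0.9511 / 0.5695
    = 18.28 m

H_c = 18.28 m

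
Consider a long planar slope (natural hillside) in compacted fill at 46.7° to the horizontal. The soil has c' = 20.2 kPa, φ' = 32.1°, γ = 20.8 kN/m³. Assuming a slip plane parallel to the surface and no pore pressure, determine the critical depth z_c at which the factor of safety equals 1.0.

z_c = 4.76 m

Setting FS = 1.00 in FS = [c' + γz cos²β tanφ'] / [γz sinβ cosβ] and solving for z:
z = c' / [γ cosβ (FS·sinβ − cosβ·tanφ')]
  = 20.2 / [20.8·cos46.7°·(1.00·sin46.7° − cos46.7°·tan32.1°)]
  = 20.2 / [20.8·0.6858·(1.00·0.7278 − 0.6858·0.6273)]
  = 20.2 / 4.2447 = 4.759 m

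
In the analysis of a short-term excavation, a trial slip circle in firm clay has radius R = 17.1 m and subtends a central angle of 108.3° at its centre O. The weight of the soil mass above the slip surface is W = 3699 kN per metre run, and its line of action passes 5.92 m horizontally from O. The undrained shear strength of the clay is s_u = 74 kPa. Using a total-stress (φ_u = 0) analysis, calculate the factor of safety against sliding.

FS = 1.87

Taking moments about the centre O, the resisting moment is provided by the undrained shear strength acting along the arc:
Arc length L_a = R·θ = 17.1·(108.3°·π/180) = 17.1·1.8902 = 32.32 m
M_R = s_u·L_a·R = 74·32.32·17.1 = 40900.6 kN·m/m
M_D = W·d = 3699·5.92 = 21898.1 kN·m/m
FS = M_R / M_D = 40900.6 / 21898.1 = 1.868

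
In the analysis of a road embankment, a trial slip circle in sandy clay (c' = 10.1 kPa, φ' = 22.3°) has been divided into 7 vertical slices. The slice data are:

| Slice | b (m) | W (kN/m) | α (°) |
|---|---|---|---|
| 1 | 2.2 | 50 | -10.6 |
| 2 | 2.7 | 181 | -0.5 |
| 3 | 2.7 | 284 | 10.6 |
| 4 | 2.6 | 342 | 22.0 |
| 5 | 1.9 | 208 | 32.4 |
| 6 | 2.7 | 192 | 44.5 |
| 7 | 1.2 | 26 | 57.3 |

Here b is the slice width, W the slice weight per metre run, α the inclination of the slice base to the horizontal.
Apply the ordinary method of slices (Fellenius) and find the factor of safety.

FS = 1.51

Ordinary method of slices: FS = Σ[c'·Δl_i + (W_i cosα_i)·tanφ'] / Σ W_i sinα_i, with Δl_i = b_i / cosα_i.
Slice 1: Δl = 2.2/cos(-10.6°) = 2.238 m; N'_1 = 50·cos(-10.6°) = 49.1; c'Δl = 22.61; W sinα = -9.2
Slice 2: Δl = 2.7/cos(-0.5°) = 2.700 m; N'_2 = 181·cos(-0.5°) = 181.0; c'Δl = 27.27; W sinα = -1.6
Slice 3: Δl = 2.7/cos10.6° = 2.747 m; N'_3 = 284·cos10.6° = 279.2; c'Δl = 27.74; W sinα = 52.2
Slice 4: Δl = 2.6/cos22.0° = 2.804 m; N'_4 = 342·cos22.0° = 317.1; c'Δl = 28.32; W sinα = 128.1
Slice 5: Δl = 1.9/cos32.4° = 2.250 m; N'_5 = 208·cos32.4° = 175.6; c'Δl = 22.73; W sinα = 111.5
Slice 6: Δl = 2.7/cos44.5° = 3.785 m; N'_6 = 192·cos44.5° = 136.9; c'Δl = 38.23; W sinα = 134.6
Slice 7: Δl = 1.2/cos57.3° = 2.221 m; N'_7 = 26·cos57.3° = 14.0; c'Δl = 22.43; W sinα = 21.9
Σc'Δl = 189.3 kN/m; ΣN' = 1153.0 kN/m; ΣW sinα = 437.5 kN/m
Resisting = 189.3 + 1153.0·tan22.3° = 189.3 + 472.9 = 662.2 kN/m
FS = 662.2 / 437.5 = 1.514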